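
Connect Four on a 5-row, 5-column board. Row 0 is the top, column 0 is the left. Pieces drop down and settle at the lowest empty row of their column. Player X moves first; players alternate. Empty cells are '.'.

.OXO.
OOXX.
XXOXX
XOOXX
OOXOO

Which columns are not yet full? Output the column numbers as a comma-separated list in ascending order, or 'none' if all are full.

col 0: top cell = '.' → open
col 1: top cell = 'O' → FULL
col 2: top cell = 'X' → FULL
col 3: top cell = 'O' → FULL
col 4: top cell = '.' → open

Answer: 0,4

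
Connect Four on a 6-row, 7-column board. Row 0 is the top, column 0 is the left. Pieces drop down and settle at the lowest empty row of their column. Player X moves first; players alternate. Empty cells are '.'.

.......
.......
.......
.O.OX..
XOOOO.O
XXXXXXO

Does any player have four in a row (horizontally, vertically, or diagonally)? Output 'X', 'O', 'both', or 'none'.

both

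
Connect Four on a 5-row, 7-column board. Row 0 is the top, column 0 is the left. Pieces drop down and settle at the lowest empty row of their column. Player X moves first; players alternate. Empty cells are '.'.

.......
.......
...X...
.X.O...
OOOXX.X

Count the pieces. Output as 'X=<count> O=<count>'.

X=5 O=4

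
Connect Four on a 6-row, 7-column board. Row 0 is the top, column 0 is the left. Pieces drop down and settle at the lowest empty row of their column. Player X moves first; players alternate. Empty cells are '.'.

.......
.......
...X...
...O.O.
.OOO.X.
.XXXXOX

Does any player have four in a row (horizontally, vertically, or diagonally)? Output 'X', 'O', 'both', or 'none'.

X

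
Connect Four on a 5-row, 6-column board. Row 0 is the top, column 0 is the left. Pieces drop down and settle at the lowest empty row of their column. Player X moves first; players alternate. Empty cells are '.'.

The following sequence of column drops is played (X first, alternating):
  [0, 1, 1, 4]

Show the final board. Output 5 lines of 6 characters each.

Answer: ......
......
......
.X....
XO..O.

Derivation:
Move 1: X drops in col 0, lands at row 4
Move 2: O drops in col 1, lands at row 4
Move 3: X drops in col 1, lands at row 3
Move 4: O drops in col 4, lands at row 4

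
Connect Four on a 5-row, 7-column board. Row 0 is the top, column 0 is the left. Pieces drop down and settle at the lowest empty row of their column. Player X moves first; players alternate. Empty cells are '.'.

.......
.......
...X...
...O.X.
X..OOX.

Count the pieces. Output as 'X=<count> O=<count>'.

X=4 O=3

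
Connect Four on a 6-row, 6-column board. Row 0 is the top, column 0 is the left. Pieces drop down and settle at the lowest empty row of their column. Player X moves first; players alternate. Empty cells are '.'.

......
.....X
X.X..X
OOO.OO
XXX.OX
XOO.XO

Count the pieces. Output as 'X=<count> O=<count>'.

X=10 O=9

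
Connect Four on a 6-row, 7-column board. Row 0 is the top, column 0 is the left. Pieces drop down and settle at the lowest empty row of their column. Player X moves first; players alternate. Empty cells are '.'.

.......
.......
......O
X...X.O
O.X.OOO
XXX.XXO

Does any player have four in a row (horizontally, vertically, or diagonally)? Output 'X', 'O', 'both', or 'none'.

O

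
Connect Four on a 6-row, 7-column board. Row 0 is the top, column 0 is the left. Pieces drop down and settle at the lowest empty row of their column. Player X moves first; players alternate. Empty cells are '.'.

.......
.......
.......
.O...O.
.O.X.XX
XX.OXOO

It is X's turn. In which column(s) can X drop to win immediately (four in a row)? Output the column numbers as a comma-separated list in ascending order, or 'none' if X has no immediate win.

Answer: 4

Derivation:
col 0: drop X → no win
col 1: drop X → no win
col 2: drop X → no win
col 3: drop X → no win
col 4: drop X → WIN!
col 5: drop X → no win
col 6: drop X → no win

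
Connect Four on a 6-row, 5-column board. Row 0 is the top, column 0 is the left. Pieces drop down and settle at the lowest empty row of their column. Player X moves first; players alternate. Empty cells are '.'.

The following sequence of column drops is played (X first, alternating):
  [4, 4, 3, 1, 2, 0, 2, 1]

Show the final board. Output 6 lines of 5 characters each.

Answer: .....
.....
.....
.....
.OX.O
OOXXX

Derivation:
Move 1: X drops in col 4, lands at row 5
Move 2: O drops in col 4, lands at row 4
Move 3: X drops in col 3, lands at row 5
Move 4: O drops in col 1, lands at row 5
Move 5: X drops in col 2, lands at row 5
Move 6: O drops in col 0, lands at row 5
Move 7: X drops in col 2, lands at row 4
Move 8: O drops in col 1, lands at row 4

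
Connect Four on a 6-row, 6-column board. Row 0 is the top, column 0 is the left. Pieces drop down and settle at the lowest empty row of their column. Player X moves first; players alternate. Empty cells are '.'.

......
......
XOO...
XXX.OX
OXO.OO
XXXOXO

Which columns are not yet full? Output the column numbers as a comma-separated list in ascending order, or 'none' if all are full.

col 0: top cell = '.' → open
col 1: top cell = '.' → open
col 2: top cell = '.' → open
col 3: top cell = '.' → open
col 4: top cell = '.' → open
col 5: top cell = '.' → open

Answer: 0,1,2,3,4,5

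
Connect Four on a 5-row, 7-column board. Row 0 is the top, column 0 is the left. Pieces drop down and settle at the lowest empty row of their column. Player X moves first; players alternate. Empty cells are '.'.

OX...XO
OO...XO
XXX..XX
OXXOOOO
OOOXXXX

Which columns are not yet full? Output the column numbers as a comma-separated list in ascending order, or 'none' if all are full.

col 0: top cell = 'O' → FULL
col 1: top cell = 'X' → FULL
col 2: top cell = '.' → open
col 3: top cell = '.' → open
col 4: top cell = '.' → open
col 5: top cell = 'X' → FULL
col 6: top cell = 'O' → FULL

Answer: 2,3,4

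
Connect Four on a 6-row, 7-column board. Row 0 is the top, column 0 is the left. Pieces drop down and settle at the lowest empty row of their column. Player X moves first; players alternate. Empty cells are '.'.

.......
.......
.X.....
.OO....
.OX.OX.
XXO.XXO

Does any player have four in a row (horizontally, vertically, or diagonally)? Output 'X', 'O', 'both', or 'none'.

none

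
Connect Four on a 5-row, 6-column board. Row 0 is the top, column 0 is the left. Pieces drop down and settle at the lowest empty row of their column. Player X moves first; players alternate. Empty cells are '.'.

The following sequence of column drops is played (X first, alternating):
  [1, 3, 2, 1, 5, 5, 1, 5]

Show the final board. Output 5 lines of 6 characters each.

Move 1: X drops in col 1, lands at row 4
Move 2: O drops in col 3, lands at row 4
Move 3: X drops in col 2, lands at row 4
Move 4: O drops in col 1, lands at row 3
Move 5: X drops in col 5, lands at row 4
Move 6: O drops in col 5, lands at row 3
Move 7: X drops in col 1, lands at row 2
Move 8: O drops in col 5, lands at row 2

Answer: ......
......
.X...O
.O...O
.XXO.X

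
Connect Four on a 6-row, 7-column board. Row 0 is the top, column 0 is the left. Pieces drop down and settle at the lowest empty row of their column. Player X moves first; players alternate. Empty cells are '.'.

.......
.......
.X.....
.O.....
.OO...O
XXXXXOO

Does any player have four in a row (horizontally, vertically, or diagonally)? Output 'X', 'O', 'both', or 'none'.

X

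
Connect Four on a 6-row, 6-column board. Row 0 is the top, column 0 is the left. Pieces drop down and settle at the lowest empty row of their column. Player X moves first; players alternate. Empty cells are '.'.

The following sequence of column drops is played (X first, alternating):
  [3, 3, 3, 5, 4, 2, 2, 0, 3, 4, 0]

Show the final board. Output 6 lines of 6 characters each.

Answer: ......
......
...X..
...X..
X.XOO.
O.OXXO

Derivation:
Move 1: X drops in col 3, lands at row 5
Move 2: O drops in col 3, lands at row 4
Move 3: X drops in col 3, lands at row 3
Move 4: O drops in col 5, lands at row 5
Move 5: X drops in col 4, lands at row 5
Move 6: O drops in col 2, lands at row 5
Move 7: X drops in col 2, lands at row 4
Move 8: O drops in col 0, lands at row 5
Move 9: X drops in col 3, lands at row 2
Move 10: O drops in col 4, lands at row 4
Move 11: X drops in col 0, lands at row 4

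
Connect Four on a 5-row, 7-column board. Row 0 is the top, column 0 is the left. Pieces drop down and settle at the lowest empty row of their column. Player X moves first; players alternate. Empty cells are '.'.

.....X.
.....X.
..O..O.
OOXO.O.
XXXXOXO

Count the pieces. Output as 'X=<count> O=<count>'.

X=8 O=8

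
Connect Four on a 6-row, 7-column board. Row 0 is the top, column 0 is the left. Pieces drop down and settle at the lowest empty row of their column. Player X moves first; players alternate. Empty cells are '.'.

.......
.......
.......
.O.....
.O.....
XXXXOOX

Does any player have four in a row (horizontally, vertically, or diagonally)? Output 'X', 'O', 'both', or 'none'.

X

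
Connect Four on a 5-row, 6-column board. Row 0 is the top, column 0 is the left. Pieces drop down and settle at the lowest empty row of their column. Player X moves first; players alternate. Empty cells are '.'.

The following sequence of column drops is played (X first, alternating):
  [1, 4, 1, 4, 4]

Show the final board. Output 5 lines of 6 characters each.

Move 1: X drops in col 1, lands at row 4
Move 2: O drops in col 4, lands at row 4
Move 3: X drops in col 1, lands at row 3
Move 4: O drops in col 4, lands at row 3
Move 5: X drops in col 4, lands at row 2

Answer: ......
......
....X.
.X..O.
.X..O.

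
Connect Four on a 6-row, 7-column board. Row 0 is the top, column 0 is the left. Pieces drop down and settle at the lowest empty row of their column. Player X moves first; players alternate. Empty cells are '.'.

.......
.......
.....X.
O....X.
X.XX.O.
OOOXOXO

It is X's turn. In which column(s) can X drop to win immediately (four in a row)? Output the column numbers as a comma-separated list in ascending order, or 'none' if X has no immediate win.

col 0: drop X → no win
col 1: drop X → WIN!
col 2: drop X → no win
col 3: drop X → no win
col 4: drop X → no win
col 5: drop X → no win
col 6: drop X → no win

Answer: 1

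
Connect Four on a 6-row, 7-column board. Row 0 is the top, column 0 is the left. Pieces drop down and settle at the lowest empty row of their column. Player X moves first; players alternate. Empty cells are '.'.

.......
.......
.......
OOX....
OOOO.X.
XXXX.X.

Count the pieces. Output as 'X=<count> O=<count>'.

X=7 O=6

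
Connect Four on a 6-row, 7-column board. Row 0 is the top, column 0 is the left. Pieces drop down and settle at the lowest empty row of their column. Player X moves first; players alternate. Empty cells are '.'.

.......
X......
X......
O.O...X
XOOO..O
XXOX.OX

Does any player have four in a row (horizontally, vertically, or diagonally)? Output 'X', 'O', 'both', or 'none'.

none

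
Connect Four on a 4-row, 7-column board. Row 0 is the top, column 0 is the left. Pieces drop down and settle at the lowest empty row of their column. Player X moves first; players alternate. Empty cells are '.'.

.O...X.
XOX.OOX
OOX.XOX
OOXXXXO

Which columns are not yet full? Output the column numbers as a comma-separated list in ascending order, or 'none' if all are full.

col 0: top cell = '.' → open
col 1: top cell = 'O' → FULL
col 2: top cell = '.' → open
col 3: top cell = '.' → open
col 4: top cell = '.' → open
col 5: top cell = 'X' → FULL
col 6: top cell = '.' → open

Answer: 0,2,3,4,6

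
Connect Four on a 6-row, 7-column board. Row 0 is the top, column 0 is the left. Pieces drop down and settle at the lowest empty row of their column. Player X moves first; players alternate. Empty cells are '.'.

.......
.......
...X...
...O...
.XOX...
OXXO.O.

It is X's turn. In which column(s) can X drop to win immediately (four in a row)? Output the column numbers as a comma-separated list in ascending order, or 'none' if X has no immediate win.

col 0: drop X → no win
col 1: drop X → no win
col 2: drop X → no win
col 3: drop X → no win
col 4: drop X → no win
col 5: drop X → no win
col 6: drop X → no win

Answer: none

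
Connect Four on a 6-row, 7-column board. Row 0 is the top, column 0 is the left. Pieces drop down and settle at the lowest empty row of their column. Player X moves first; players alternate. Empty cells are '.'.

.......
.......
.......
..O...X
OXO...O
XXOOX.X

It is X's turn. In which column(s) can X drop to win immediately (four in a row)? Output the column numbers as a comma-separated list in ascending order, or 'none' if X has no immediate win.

col 0: drop X → no win
col 1: drop X → no win
col 2: drop X → no win
col 3: drop X → no win
col 4: drop X → no win
col 5: drop X → no win
col 6: drop X → no win

Answer: none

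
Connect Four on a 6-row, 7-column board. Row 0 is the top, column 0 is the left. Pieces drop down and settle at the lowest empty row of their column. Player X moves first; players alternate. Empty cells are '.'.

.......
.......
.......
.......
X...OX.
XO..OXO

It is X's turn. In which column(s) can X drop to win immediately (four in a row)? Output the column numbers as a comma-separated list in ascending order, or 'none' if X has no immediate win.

Answer: none

Derivation:
col 0: drop X → no win
col 1: drop X → no win
col 2: drop X → no win
col 3: drop X → no win
col 4: drop X → no win
col 5: drop X → no win
col 6: drop X → no win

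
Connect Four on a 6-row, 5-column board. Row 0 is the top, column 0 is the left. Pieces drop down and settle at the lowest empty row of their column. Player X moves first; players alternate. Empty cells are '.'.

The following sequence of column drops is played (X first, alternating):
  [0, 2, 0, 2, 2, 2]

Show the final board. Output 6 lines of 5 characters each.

Answer: .....
.....
..O..
..X..
X.O..
X.O..

Derivation:
Move 1: X drops in col 0, lands at row 5
Move 2: O drops in col 2, lands at row 5
Move 3: X drops in col 0, lands at row 4
Move 4: O drops in col 2, lands at row 4
Move 5: X drops in col 2, lands at row 3
Move 6: O drops in col 2, lands at row 2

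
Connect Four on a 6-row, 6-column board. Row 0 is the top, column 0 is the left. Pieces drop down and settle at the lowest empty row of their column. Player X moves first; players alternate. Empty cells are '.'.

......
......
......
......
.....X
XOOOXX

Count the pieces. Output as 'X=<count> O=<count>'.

X=4 O=3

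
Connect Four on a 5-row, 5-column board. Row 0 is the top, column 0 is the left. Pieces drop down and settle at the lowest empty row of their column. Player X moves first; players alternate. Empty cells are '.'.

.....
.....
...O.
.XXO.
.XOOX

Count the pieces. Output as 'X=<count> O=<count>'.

X=4 O=4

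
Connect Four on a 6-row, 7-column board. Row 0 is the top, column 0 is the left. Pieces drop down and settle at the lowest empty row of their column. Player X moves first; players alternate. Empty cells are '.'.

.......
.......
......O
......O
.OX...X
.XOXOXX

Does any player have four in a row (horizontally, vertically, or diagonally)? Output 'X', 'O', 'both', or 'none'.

none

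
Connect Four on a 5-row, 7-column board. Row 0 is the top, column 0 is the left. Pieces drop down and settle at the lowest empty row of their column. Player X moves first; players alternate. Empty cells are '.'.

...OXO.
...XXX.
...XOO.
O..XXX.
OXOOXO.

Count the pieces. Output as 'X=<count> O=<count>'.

X=10 O=9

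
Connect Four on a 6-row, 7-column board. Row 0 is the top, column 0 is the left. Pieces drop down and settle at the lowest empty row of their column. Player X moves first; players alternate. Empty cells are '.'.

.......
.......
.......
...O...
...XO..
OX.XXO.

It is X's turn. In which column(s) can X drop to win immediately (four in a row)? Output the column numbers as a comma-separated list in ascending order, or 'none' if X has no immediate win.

Answer: 2

Derivation:
col 0: drop X → no win
col 1: drop X → no win
col 2: drop X → WIN!
col 3: drop X → no win
col 4: drop X → no win
col 5: drop X → no win
col 6: drop X → no win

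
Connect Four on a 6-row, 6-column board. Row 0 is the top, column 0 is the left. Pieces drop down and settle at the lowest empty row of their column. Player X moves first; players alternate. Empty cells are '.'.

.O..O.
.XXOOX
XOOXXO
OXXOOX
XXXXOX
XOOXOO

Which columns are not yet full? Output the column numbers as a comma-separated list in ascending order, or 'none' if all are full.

col 0: top cell = '.' → open
col 1: top cell = 'O' → FULL
col 2: top cell = '.' → open
col 3: top cell = '.' → open
col 4: top cell = 'O' → FULL
col 5: top cell = '.' → open

Answer: 0,2,3,5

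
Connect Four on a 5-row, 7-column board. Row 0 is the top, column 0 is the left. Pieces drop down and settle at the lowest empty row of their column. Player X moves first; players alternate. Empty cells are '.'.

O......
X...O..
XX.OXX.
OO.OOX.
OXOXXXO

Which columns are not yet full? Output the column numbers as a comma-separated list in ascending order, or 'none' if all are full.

Answer: 1,2,3,4,5,6

Derivation:
col 0: top cell = 'O' → FULL
col 1: top cell = '.' → open
col 2: top cell = '.' → open
col 3: top cell = '.' → open
col 4: top cell = '.' → open
col 5: top cell = '.' → open
col 6: top cell = '.' → open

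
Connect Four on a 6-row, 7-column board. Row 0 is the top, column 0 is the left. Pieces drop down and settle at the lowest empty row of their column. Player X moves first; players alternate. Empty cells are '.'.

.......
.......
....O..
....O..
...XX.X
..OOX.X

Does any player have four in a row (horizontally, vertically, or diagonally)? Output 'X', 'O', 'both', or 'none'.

none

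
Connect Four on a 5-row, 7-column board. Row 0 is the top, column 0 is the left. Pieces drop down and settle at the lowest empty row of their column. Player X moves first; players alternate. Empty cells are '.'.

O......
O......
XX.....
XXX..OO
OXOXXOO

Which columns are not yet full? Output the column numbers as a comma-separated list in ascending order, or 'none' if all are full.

Answer: 1,2,3,4,5,6

Derivation:
col 0: top cell = 'O' → FULL
col 1: top cell = '.' → open
col 2: top cell = '.' → open
col 3: top cell = '.' → open
col 4: top cell = '.' → open
col 5: top cell = '.' → open
col 6: top cell = '.' → open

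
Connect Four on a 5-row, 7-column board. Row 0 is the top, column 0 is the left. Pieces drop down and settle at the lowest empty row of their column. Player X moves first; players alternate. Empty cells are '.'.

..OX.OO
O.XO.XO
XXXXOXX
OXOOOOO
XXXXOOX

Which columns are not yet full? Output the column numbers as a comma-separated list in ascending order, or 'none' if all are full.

col 0: top cell = '.' → open
col 1: top cell = '.' → open
col 2: top cell = 'O' → FULL
col 3: top cell = 'X' → FULL
col 4: top cell = '.' → open
col 5: top cell = 'O' → FULL
col 6: top cell = 'O' → FULL

Answer: 0,1,4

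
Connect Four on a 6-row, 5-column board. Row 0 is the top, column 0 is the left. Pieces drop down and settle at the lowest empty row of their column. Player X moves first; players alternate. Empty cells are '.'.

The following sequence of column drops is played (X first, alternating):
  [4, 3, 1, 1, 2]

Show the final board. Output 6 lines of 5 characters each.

Move 1: X drops in col 4, lands at row 5
Move 2: O drops in col 3, lands at row 5
Move 3: X drops in col 1, lands at row 5
Move 4: O drops in col 1, lands at row 4
Move 5: X drops in col 2, lands at row 5

Answer: .....
.....
.....
.....
.O...
.XXOX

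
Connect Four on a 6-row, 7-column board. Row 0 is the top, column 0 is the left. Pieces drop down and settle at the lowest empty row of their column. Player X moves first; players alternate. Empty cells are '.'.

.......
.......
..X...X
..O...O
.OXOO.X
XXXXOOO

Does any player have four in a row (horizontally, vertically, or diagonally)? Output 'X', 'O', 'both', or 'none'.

X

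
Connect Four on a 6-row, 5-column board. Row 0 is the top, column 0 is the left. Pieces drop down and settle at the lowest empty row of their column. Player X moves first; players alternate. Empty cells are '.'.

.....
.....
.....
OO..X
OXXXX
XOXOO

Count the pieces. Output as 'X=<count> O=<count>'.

X=7 O=6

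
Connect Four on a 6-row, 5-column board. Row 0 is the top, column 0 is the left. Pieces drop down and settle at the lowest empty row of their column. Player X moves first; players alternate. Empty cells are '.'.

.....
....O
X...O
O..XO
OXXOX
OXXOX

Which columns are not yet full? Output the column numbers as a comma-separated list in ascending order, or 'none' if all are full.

col 0: top cell = '.' → open
col 1: top cell = '.' → open
col 2: top cell = '.' → open
col 3: top cell = '.' → open
col 4: top cell = '.' → open

Answer: 0,1,2,3,4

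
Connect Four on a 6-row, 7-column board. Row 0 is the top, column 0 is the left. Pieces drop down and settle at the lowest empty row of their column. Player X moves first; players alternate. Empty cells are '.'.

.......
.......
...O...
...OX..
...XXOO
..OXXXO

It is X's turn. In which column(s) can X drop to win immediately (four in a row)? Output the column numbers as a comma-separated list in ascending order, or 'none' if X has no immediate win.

col 0: drop X → no win
col 1: drop X → no win
col 2: drop X → no win
col 3: drop X → no win
col 4: drop X → WIN!
col 5: drop X → no win
col 6: drop X → no win

Answer: 4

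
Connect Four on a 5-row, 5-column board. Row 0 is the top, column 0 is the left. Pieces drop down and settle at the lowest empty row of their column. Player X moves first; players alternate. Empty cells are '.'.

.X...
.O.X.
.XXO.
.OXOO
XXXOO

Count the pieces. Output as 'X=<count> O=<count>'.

X=8 O=7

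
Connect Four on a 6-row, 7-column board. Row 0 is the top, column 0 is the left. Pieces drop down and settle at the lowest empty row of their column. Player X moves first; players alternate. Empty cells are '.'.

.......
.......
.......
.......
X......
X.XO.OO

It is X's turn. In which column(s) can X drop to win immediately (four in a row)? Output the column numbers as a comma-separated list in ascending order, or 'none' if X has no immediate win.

Answer: none

Derivation:
col 0: drop X → no win
col 1: drop X → no win
col 2: drop X → no win
col 3: drop X → no win
col 4: drop X → no win
col 5: drop X → no win
col 6: drop X → no win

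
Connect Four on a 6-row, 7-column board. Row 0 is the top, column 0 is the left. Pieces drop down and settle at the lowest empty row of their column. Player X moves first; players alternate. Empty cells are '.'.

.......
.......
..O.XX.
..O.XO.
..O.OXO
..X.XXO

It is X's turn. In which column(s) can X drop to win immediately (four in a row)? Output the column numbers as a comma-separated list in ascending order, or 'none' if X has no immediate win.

col 0: drop X → no win
col 1: drop X → no win
col 2: drop X → no win
col 3: drop X → WIN!
col 4: drop X → no win
col 5: drop X → no win
col 6: drop X → no win

Answer: 3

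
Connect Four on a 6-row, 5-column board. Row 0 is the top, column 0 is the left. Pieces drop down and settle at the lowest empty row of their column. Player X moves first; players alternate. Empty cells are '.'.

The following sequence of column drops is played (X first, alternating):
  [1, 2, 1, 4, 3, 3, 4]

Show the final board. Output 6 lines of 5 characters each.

Answer: .....
.....
.....
.....
.X.OX
.XOXO

Derivation:
Move 1: X drops in col 1, lands at row 5
Move 2: O drops in col 2, lands at row 5
Move 3: X drops in col 1, lands at row 4
Move 4: O drops in col 4, lands at row 5
Move 5: X drops in col 3, lands at row 5
Move 6: O drops in col 3, lands at row 4
Move 7: X drops in col 4, lands at row 4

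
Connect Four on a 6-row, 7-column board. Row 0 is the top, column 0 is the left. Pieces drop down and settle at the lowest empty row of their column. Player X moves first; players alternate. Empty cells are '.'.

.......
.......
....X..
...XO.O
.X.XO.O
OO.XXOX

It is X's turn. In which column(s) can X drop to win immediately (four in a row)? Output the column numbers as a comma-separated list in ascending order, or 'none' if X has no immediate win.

Answer: 3

Derivation:
col 0: drop X → no win
col 1: drop X → no win
col 2: drop X → no win
col 3: drop X → WIN!
col 4: drop X → no win
col 5: drop X → no win
col 6: drop X → no win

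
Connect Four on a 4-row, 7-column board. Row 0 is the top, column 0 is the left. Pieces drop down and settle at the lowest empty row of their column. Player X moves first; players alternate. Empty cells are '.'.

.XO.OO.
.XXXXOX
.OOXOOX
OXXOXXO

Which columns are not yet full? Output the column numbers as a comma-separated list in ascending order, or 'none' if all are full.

col 0: top cell = '.' → open
col 1: top cell = 'X' → FULL
col 2: top cell = 'O' → FULL
col 3: top cell = '.' → open
col 4: top cell = 'O' → FULL
col 5: top cell = 'O' → FULL
col 6: top cell = '.' → open

Answer: 0,3,6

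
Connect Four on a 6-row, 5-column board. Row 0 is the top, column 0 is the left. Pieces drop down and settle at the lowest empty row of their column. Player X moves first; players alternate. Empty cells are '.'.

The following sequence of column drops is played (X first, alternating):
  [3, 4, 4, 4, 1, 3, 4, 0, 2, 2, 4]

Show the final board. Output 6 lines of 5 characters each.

Move 1: X drops in col 3, lands at row 5
Move 2: O drops in col 4, lands at row 5
Move 3: X drops in col 4, lands at row 4
Move 4: O drops in col 4, lands at row 3
Move 5: X drops in col 1, lands at row 5
Move 6: O drops in col 3, lands at row 4
Move 7: X drops in col 4, lands at row 2
Move 8: O drops in col 0, lands at row 5
Move 9: X drops in col 2, lands at row 5
Move 10: O drops in col 2, lands at row 4
Move 11: X drops in col 4, lands at row 1

Answer: .....
....X
....X
....O
..OOX
OXXXO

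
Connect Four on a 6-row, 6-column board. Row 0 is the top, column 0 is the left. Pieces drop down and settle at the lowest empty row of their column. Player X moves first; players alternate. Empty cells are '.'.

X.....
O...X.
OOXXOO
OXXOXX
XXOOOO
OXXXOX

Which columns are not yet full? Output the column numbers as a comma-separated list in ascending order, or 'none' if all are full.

col 0: top cell = 'X' → FULL
col 1: top cell = '.' → open
col 2: top cell = '.' → open
col 3: top cell = '.' → open
col 4: top cell = '.' → open
col 5: top cell = '.' → open

Answer: 1,2,3,4,5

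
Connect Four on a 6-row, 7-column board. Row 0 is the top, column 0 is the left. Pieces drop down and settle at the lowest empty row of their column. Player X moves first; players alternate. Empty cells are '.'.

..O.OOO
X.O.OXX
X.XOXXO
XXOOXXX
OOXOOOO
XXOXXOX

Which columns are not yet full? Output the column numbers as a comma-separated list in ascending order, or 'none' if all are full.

Answer: 0,1,3

Derivation:
col 0: top cell = '.' → open
col 1: top cell = '.' → open
col 2: top cell = 'O' → FULL
col 3: top cell = '.' → open
col 4: top cell = 'O' → FULL
col 5: top cell = 'O' → FULL
col 6: top cell = 'O' → FULL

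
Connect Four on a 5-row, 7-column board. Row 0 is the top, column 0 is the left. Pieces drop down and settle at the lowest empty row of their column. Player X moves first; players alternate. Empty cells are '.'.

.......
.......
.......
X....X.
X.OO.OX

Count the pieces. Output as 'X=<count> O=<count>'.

X=4 O=3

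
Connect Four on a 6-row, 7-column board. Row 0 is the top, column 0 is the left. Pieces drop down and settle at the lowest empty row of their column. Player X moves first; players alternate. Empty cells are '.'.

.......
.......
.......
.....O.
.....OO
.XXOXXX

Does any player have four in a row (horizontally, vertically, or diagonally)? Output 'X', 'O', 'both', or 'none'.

none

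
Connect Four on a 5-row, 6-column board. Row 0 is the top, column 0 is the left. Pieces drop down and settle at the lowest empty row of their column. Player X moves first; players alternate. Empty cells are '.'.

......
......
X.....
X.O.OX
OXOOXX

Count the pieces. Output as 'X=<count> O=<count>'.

X=6 O=5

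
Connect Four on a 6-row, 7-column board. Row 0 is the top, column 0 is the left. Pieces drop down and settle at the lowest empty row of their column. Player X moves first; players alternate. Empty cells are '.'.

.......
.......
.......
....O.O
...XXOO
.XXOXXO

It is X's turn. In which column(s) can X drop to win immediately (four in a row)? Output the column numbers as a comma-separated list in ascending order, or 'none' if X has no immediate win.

col 0: drop X → no win
col 1: drop X → no win
col 2: drop X → no win
col 3: drop X → no win
col 4: drop X → no win
col 5: drop X → no win
col 6: drop X → no win

Answer: none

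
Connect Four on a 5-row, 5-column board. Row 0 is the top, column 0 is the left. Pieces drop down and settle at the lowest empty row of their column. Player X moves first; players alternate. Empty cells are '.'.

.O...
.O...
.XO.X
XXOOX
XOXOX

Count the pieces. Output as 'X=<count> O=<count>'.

X=8 O=7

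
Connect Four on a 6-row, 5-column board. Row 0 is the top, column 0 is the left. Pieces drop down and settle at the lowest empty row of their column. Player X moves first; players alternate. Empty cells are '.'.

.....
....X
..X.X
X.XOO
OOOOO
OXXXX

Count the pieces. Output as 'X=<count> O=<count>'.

X=9 O=8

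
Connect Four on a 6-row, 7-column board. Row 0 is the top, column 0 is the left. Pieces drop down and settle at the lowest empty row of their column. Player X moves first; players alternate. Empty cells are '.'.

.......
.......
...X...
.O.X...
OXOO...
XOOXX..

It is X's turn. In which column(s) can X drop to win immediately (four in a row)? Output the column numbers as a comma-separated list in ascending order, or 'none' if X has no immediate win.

col 0: drop X → no win
col 1: drop X → no win
col 2: drop X → WIN!
col 3: drop X → no win
col 4: drop X → no win
col 5: drop X → no win
col 6: drop X → no win

Answer: 2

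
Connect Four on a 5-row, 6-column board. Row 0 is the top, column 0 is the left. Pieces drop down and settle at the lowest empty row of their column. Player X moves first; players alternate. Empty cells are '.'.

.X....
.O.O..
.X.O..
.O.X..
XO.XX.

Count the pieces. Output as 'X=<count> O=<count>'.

X=6 O=5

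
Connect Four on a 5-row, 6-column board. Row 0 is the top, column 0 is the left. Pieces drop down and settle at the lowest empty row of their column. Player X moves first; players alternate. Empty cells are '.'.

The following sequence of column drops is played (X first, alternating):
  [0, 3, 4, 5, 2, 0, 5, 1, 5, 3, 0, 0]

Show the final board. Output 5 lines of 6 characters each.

Move 1: X drops in col 0, lands at row 4
Move 2: O drops in col 3, lands at row 4
Move 3: X drops in col 4, lands at row 4
Move 4: O drops in col 5, lands at row 4
Move 5: X drops in col 2, lands at row 4
Move 6: O drops in col 0, lands at row 3
Move 7: X drops in col 5, lands at row 3
Move 8: O drops in col 1, lands at row 4
Move 9: X drops in col 5, lands at row 2
Move 10: O drops in col 3, lands at row 3
Move 11: X drops in col 0, lands at row 2
Move 12: O drops in col 0, lands at row 1

Answer: ......
O.....
X....X
O..O.X
XOXOXO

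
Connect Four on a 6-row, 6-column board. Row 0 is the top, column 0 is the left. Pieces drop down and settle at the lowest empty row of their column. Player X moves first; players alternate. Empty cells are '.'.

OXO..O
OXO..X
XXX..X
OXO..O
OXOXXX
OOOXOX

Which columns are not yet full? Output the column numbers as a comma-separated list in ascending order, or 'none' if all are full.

Answer: 3,4

Derivation:
col 0: top cell = 'O' → FULL
col 1: top cell = 'X' → FULL
col 2: top cell = 'O' → FULL
col 3: top cell = '.' → open
col 4: top cell = '.' → open
col 5: top cell = 'O' → FULL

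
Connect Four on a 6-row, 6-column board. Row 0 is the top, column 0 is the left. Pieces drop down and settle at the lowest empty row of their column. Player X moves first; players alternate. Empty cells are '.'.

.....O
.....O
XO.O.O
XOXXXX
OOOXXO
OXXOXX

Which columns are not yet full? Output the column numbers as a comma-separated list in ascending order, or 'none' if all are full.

col 0: top cell = '.' → open
col 1: top cell = '.' → open
col 2: top cell = '.' → open
col 3: top cell = '.' → open
col 4: top cell = '.' → open
col 5: top cell = 'O' → FULL

Answer: 0,1,2,3,4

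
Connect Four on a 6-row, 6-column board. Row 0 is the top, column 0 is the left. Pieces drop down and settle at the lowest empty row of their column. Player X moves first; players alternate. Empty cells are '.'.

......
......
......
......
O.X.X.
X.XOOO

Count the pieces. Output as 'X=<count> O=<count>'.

X=4 O=4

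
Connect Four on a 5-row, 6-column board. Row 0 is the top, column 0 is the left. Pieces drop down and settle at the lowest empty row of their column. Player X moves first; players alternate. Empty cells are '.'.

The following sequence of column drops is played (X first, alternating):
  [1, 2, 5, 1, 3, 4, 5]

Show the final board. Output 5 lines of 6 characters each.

Move 1: X drops in col 1, lands at row 4
Move 2: O drops in col 2, lands at row 4
Move 3: X drops in col 5, lands at row 4
Move 4: O drops in col 1, lands at row 3
Move 5: X drops in col 3, lands at row 4
Move 6: O drops in col 4, lands at row 4
Move 7: X drops in col 5, lands at row 3

Answer: ......
......
......
.O...X
.XOXOX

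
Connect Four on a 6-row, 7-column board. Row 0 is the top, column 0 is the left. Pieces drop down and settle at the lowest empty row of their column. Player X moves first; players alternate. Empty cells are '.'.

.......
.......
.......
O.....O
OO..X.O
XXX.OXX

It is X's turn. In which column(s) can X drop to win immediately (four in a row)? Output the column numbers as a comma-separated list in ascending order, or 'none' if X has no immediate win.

Answer: 3

Derivation:
col 0: drop X → no win
col 1: drop X → no win
col 2: drop X → no win
col 3: drop X → WIN!
col 4: drop X → no win
col 5: drop X → no win
col 6: drop X → no win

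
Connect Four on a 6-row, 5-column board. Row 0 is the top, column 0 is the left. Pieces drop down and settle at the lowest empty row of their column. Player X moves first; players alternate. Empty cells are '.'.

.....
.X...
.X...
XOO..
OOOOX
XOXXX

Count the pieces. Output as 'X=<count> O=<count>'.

X=8 O=7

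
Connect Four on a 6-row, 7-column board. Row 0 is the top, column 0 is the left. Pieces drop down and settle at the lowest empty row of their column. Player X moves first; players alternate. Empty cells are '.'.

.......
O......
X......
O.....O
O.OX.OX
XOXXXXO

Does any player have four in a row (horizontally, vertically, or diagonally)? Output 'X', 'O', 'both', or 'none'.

X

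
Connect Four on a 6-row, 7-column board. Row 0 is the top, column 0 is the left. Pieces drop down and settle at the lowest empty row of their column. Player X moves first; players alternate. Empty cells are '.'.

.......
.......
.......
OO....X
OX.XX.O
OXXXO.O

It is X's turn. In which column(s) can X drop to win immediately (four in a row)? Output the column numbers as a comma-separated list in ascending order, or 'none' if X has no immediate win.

Answer: 2

Derivation:
col 0: drop X → no win
col 1: drop X → no win
col 2: drop X → WIN!
col 3: drop X → no win
col 4: drop X → no win
col 5: drop X → no win
col 6: drop X → no win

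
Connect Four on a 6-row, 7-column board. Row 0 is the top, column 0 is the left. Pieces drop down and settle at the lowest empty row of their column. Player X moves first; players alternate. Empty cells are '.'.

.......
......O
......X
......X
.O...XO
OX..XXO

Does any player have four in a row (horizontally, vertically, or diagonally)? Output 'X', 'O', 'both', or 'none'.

none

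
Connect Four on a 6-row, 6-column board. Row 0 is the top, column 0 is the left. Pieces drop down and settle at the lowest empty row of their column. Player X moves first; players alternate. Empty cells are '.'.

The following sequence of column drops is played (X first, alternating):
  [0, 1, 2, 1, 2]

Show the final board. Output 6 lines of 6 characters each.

Move 1: X drops in col 0, lands at row 5
Move 2: O drops in col 1, lands at row 5
Move 3: X drops in col 2, lands at row 5
Move 4: O drops in col 1, lands at row 4
Move 5: X drops in col 2, lands at row 4

Answer: ......
......
......
......
.OX...
XOX...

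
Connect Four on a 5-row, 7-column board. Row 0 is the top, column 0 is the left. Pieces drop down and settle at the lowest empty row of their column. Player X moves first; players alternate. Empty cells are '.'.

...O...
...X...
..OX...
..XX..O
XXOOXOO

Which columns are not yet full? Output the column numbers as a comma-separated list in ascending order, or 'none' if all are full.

Answer: 0,1,2,4,5,6

Derivation:
col 0: top cell = '.' → open
col 1: top cell = '.' → open
col 2: top cell = '.' → open
col 3: top cell = 'O' → FULL
col 4: top cell = '.' → open
col 5: top cell = '.' → open
col 6: top cell = '.' → open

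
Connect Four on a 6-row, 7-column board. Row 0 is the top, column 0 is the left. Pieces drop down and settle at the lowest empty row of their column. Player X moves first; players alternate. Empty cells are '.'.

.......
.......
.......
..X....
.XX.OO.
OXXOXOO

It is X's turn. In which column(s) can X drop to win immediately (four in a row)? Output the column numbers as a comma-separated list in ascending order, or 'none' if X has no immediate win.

col 0: drop X → no win
col 1: drop X → no win
col 2: drop X → WIN!
col 3: drop X → no win
col 4: drop X → no win
col 5: drop X → no win
col 6: drop X → no win

Answer: 2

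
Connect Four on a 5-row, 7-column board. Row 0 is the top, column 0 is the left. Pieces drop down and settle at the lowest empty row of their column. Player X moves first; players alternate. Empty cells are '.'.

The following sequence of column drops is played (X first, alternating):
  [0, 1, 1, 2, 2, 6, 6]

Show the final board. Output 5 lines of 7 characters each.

Move 1: X drops in col 0, lands at row 4
Move 2: O drops in col 1, lands at row 4
Move 3: X drops in col 1, lands at row 3
Move 4: O drops in col 2, lands at row 4
Move 5: X drops in col 2, lands at row 3
Move 6: O drops in col 6, lands at row 4
Move 7: X drops in col 6, lands at row 3

Answer: .......
.......
.......
.XX...X
XOO...O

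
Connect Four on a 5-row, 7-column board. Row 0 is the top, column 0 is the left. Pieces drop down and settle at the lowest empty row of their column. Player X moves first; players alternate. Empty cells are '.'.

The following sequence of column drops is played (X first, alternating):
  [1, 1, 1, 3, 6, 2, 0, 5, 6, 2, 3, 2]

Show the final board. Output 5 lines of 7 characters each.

Answer: .......
.......
.XO....
.OOX..X
XXOO.OX

Derivation:
Move 1: X drops in col 1, lands at row 4
Move 2: O drops in col 1, lands at row 3
Move 3: X drops in col 1, lands at row 2
Move 4: O drops in col 3, lands at row 4
Move 5: X drops in col 6, lands at row 4
Move 6: O drops in col 2, lands at row 4
Move 7: X drops in col 0, lands at row 4
Move 8: O drops in col 5, lands at row 4
Move 9: X drops in col 6, lands at row 3
Move 10: O drops in col 2, lands at row 3
Move 11: X drops in col 3, lands at row 3
Move 12: O drops in col 2, lands at row 2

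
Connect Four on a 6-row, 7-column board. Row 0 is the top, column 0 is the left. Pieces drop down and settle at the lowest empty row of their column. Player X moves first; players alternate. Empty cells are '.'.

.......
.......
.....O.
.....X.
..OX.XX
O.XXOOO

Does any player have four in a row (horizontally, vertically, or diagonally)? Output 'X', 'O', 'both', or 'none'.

none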